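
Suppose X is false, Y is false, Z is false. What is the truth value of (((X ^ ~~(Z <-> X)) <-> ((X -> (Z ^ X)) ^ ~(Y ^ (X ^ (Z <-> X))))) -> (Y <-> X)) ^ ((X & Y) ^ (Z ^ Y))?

True

Substituting X=False, Y=False, Z=False:
Z <-> X = False <-> False = True
~(Z <-> X) = ~True = False
~~(Z <-> X) = ~False = True
X ^ ~~(Z <-> X) = False ^ True = True
Z ^ X = False ^ False = False
X -> (Z ^ X) = False -> False = True
Z <-> X = False <-> False = True
X ^ (Z <-> X) = False ^ True = True
Y ^ (X ^ (Z <-> X)) = False ^ True = True
~(Y ^ (X ^ (Z <-> X))) = ~True = False
(X -> (Z ^ X)) ^ ~(Y ^ (X ^ (Z <-> X))) = True ^ False = True
(X ^ ~~(Z <-> X)) <-> ((X -> (Z ^ X)) ^ ~(Y ^ (X ^ (Z <-> X)))) = True <-> True = True
Y <-> X = False <-> False = True
((X ^ ~~(Z <-> X)) <-> ((X -> (Z ^ X)) ^ ~(Y ^ (X ^ (Z <-> X))))) -> (Y <-> X) = True -> True = True
X & Y = False & False = False
Z ^ Y = False ^ False = False
(X & Y) ^ (Z ^ Y) = False ^ False = False
(((X ^ ~~(Z <-> X)) <-> ((X -> (Z ^ X)) ^ ~(Y ^ (X ^ (Z <-> X))))) -> (Y <-> X)) ^ ((X & Y) ^ (Z ^ Y)) = True ^ False = True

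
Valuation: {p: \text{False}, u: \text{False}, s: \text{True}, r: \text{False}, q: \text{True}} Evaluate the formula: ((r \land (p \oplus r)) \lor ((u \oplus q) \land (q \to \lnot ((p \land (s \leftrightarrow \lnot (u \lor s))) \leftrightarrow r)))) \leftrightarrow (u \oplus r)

\text{True}

p \oplus r = \text{False} \oplus \text{False} = \text{False}
r \land (p \oplus r) = \text{False} \land \text{False} = \text{False}
u \oplus q = \text{False} \oplus \text{True} = \text{True}
u \lor s = \text{False} \lor \text{True} = \text{True}
\lnot (u \lor s) = \lnot \text{True} = \text{False}
s \leftrightarrow \lnot (u \lor s) = \text{True} \leftrightarrow \text{False} = \text{False}
p \land (s \leftrightarrow \lnot (u \lor s)) = \text{False} \land \text{False} = \text{False}
(p \land (s \leftrightarrow \lnot (u \lor s))) \leftrightarrow r = \text{False} \leftrightarrow \text{False} = \text{True}
\lnot ((p \land (s \leftrightarrow \lnot (u \lor s))) \leftrightarrow r) = \lnot \text{True} = \text{False}
q \to \lnot ((p \land (s \leftrightarrow \lnot (u \lor s))) \leftrightarrow r) = \text{True} \to \text{False} = \text{False}
(u \oplus q) \land (q \to \lnot ((p \land (s \leftrightarrow \lnot (u \lor s))) \leftrightarrow r)) = \text{True} \land \text{False} = \text{False}
(r \land (p \oplus r)) \lor ((u \oplus q) \land (q \to \lnot ((p \land (s \leftrightarrow \lnot (u \lor s))) \leftrightarrow r))) = \text{False} \lor \text{False} = \text{False}
u \oplus r = \text{False} \oplus \text{False} = \text{False}
((r \land (p \oplus r)) \lor ((u \oplus q) \land (q \to \lnot ((p \land (s \leftrightarrow \lnot (u \lor s))) \leftrightarrow r)))) \leftrightarrow (u \oplus r) = \text{False} \leftrightarrow \text{False} = \text{True}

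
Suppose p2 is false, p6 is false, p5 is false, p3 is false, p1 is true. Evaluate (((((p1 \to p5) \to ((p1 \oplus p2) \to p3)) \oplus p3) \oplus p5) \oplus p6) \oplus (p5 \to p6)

p1 \to p5 = \text{True} \to \text{False} = \text{False}
p1 \oplus p2 = \text{True} \oplus \text{False} = \text{True}
(p1 \oplus p2) \to p3 = \text{True} \to \text{False} = \text{False}
(p1 \to p5) \to ((p1 \oplus p2) \to p3) = \text{False} \to \text{False} = \text{True}
((p1 \to p5) \to ((p1 \oplus p2) \to p3)) \oplus p3 = \text{True} \oplus \text{False} = \text{True}
(((p1 \to p5) \to ((p1 \oplus p2) \to p3)) \oplus p3) \oplus p5 = \text{True} \oplus \text{False} = \text{True}
((((p1 \to p5) \to ((p1 \oplus p2) \to p3)) \oplus p3) \oplus p5) \oplus p6 = \text{True} \oplus \text{False} = \text{True}
p5 \to p6 = \text{False} \to \text{False} = \text{True}
(((((p1 \to p5) \to ((p1 \oplus p2) \to p3)) \oplus p3) \oplus p5) \oplus p6) \oplus (p5 \to p6) = \text{True} \oplus \text{True} = \text{False}

\text{False}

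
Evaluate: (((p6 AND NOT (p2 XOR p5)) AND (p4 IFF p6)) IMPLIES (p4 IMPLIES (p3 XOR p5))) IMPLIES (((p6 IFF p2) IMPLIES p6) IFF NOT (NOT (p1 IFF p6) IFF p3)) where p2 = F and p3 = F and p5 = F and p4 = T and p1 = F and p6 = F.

p2 XOR p5 = F XOR F = F
NOT (p2 XOR p5) = NOT F = T
p6 AND NOT (p2 XOR p5) = F AND T = F
p4 IFF p6 = T IFF F = F
(p6 AND NOT (p2 XOR p5)) AND (p4 IFF p6) = F AND F = F
p3 XOR p5 = F XOR F = F
p4 IMPLIES (p3 XOR p5) = T IMPLIES F = F
((p6 AND NOT (p2 XOR p5)) AND (p4 IFF p6)) IMPLIES (p4 IMPLIES (p3 XOR p5)) = F IMPLIES F = T
p6 IFF p2 = F IFF F = T
(p6 IFF p2) IMPLIES p6 = T IMPLIES F = F
p1 IFF p6 = F IFF F = T
NOT (p1 IFF p6) = NOT T = F
NOT (p1 IFF p6) IFF p3 = F IFF F = T
NOT (NOT (p1 IFF p6) IFF p3) = NOT T = F
((p6 IFF p2) IMPLIES p6) IFF NOT (NOT (p1 IFF p6) IFF p3) = F IFF F = T
(((p6 AND NOT (p2 XOR p5)) AND (p4 IFF p6)) IMPLIES (p4 IMPLIES (p3 XOR p5))) IMPLIES (((p6 IFF p2) IMPLIES p6) IFF NOT (NOT (p1 IFF p6) IFF p3)) = T IMPLIES T = T

T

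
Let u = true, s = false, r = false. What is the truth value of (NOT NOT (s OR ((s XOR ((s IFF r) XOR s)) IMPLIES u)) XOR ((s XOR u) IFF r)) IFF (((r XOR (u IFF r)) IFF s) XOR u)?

s IFF r = false IFF false = true
(s IFF r) XOR s = true XOR false = true
s XOR ((s IFF r) XOR s) = false XOR true = true
(s XOR ((s IFF r) XOR s)) IMPLIES u = true IMPLIES true = true
s OR ((s XOR ((s IFF r) XOR s)) IMPLIES u) = false OR true = true
NOT (s OR ((s XOR ((s IFF r) XOR s)) IMPLIES u)) = NOT true = false
NOT NOT (s OR ((s XOR ((s IFF r) XOR s)) IMPLIES u)) = NOT false = true
s XOR u = false XOR true = true
(s XOR u) IFF r = true IFF false = false
NOT NOT (s OR ((s XOR ((s IFF r) XOR s)) IMPLIES u)) XOR ((s XOR u) IFF r) = true XOR false = true
u IFF r = true IFF false = false
r XOR (u IFF r) = false XOR false = false
(r XOR (u IFF r)) IFF s = false IFF false = true
((r XOR (u IFF r)) IFF s) XOR u = true XOR true = false
(NOT NOT (s OR ((s XOR ((s IFF r) XOR s)) IMPLIES u)) XOR ((s XOR u) IFF r)) IFF (((r XOR (u IFF r)) IFF s) XOR u) = true IFF false = false

false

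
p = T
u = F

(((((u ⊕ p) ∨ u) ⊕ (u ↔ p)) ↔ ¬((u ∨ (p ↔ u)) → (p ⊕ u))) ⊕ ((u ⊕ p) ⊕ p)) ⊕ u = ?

F

Substituting p=T, u=F:
u ⊕ p = F ⊕ T = T
(u ⊕ p) ∨ u = T ∨ F = T
u ↔ p = F ↔ T = F
((u ⊕ p) ∨ u) ⊕ (u ↔ p) = T ⊕ F = T
p ↔ u = T ↔ F = F
u ∨ (p ↔ u) = F ∨ F = F
p ⊕ u = T ⊕ F = T
(u ∨ (p ↔ u)) → (p ⊕ u) = F → T = T
¬((u ∨ (p ↔ u)) → (p ⊕ u)) = ¬T = F
(((u ⊕ p) ∨ u) ⊕ (u ↔ p)) ↔ ¬((u ∨ (p ↔ u)) → (p ⊕ u)) = T ↔ F = F
u ⊕ p = F ⊕ T = T
(u ⊕ p) ⊕ p = T ⊕ T = F
((((u ⊕ p) ∨ u) ⊕ (u ↔ p)) ↔ ¬((u ∨ (p ↔ u)) → (p ⊕ u))) ⊕ ((u ⊕ p) ⊕ p) = F ⊕ F = F
(((((u ⊕ p) ∨ u) ⊕ (u ↔ p)) ↔ ¬((u ∨ (p ↔ u)) → (p ⊕ u))) ⊕ ((u ⊕ p) ⊕ p)) ⊕ u = F ⊕ F = F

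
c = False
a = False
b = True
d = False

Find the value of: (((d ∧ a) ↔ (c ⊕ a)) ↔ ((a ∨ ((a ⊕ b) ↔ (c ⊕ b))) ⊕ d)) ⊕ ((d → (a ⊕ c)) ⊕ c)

False

d ∧ a = False ∧ False = False
c ⊕ a = False ⊕ False = False
(d ∧ a) ↔ (c ⊕ a) = False ↔ False = True
a ⊕ b = False ⊕ True = True
c ⊕ b = False ⊕ True = True
(a ⊕ b) ↔ (c ⊕ b) = True ↔ True = True
a ∨ ((a ⊕ b) ↔ (c ⊕ b)) = False ∨ True = True
(a ∨ ((a ⊕ b) ↔ (c ⊕ b))) ⊕ d = True ⊕ False = True
((d ∧ a) ↔ (c ⊕ a)) ↔ ((a ∨ ((a ⊕ b) ↔ (c ⊕ b))) ⊕ d) = True ↔ True = True
a ⊕ c = False ⊕ False = False
d → (a ⊕ c) = False → False = True
(d → (a ⊕ c)) ⊕ c = True ⊕ False = True
(((d ∧ a) ↔ (c ⊕ a)) ↔ ((a ∨ ((a ⊕ b) ↔ (c ⊕ b))) ⊕ d)) ⊕ ((d → (a ⊕ c)) ⊕ c) = True ⊕ True = False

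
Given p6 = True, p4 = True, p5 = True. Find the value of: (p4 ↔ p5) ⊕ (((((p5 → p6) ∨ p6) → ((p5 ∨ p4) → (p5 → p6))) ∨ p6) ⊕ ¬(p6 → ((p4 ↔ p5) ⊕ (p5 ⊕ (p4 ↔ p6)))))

False

p4 ↔ p5 = True ↔ True = True
p5 → p6 = True → True = True
(p5 → p6) ∨ p6 = True ∨ True = True
p5 ∨ p4 = True ∨ True = True
p5 → p6 = True → True = True
(p5 ∨ p4) → (p5 → p6) = True → True = True
((p5 → p6) ∨ p6) → ((p5 ∨ p4) → (p5 → p6)) = True → True = True
(((p5 → p6) ∨ p6) → ((p5 ∨ p4) → (p5 → p6))) ∨ p6 = True ∨ True = True
p4 ↔ p5 = True ↔ True = True
p4 ↔ p6 = True ↔ True = True
p5 ⊕ (p4 ↔ p6) = True ⊕ True = False
(p4 ↔ p5) ⊕ (p5 ⊕ (p4 ↔ p6)) = True ⊕ False = True
p6 → ((p4 ↔ p5) ⊕ (p5 ⊕ (p4 ↔ p6))) = True → True = True
¬(p6 → ((p4 ↔ p5) ⊕ (p5 ⊕ (p4 ↔ p6)))) = ¬True = False
((((p5 → p6) ∨ p6) → ((p5 ∨ p4) → (p5 → p6))) ∨ p6) ⊕ ¬(p6 → ((p4 ↔ p5) ⊕ (p5 ⊕ (p4 ↔ p6)))) = True ⊕ False = True
(p4 ↔ p5) ⊕ (((((p5 → p6) ∨ p6) → ((p5 ∨ p4) → (p5 → p6))) ∨ p6) ⊕ ¬(p6 → ((p4 ↔ p5) ⊕ (p5 ⊕ (p4 ↔ p6))))) = True ⊕ True = False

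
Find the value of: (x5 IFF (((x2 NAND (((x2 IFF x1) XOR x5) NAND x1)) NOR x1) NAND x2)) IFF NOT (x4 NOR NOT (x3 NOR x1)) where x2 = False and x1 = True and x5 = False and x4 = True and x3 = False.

False

Substituting x2=False, x1=True, x5=False, x4=True, x3=False:
x2 IFF x1 = False IFF True = False
(x2 IFF x1) XOR x5 = False XOR False = False
((x2 IFF x1) XOR x5) NAND x1 = False NAND True = True
x2 NAND (((x2 IFF x1) XOR x5) NAND x1) = False NAND True = True
(x2 NAND (((x2 IFF x1) XOR x5) NAND x1)) NOR x1 = True NOR True = False
((x2 NAND (((x2 IFF x1) XOR x5) NAND x1)) NOR x1) NAND x2 = False NAND False = True
x5 IFF (((x2 NAND (((x2 IFF x1) XOR x5) NAND x1)) NOR x1) NAND x2) = False IFF True = False
x3 NOR x1 = False NOR True = False
NOT (x3 NOR x1) = NOT False = True
x4 NOR NOT (x3 NOR x1) = True NOR True = False
NOT (x4 NOR NOT (x3 NOR x1)) = NOT False = True
(x5 IFF (((x2 NAND (((x2 IFF x1) XOR x5) NAND x1)) NOR x1) NAND x2)) IFF NOT (x4 NOR NOT (x3 NOR x1)) = False IFF True = False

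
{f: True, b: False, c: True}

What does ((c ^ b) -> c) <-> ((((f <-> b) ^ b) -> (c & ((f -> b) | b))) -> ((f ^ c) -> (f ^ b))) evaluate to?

True

c ^ b = True ^ False = True
(c ^ b) -> c = True -> True = True
f <-> b = True <-> False = False
(f <-> b) ^ b = False ^ False = False
f -> b = True -> False = False
(f -> b) | b = False | False = False
c & ((f -> b) | b) = True & False = False
((f <-> b) ^ b) -> (c & ((f -> b) | b)) = False -> False = True
f ^ c = True ^ True = False
f ^ b = True ^ False = True
(f ^ c) -> (f ^ b) = False -> True = True
(((f <-> b) ^ b) -> (c & ((f -> b) | b))) -> ((f ^ c) -> (f ^ b)) = True -> True = True
((c ^ b) -> c) <-> ((((f <-> b) ^ b) -> (c & ((f -> b) | b))) -> ((f ^ c) -> (f ^ b))) = True <-> True = True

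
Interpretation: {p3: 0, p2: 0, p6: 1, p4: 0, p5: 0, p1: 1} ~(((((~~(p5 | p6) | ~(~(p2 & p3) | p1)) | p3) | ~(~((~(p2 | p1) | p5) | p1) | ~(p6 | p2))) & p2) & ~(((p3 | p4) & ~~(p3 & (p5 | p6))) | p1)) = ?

1

p5 | p6 = 0 | 1 = 1
~(p5 | p6) = ~1 = 0
~~(p5 | p6) = ~0 = 1
p2 & p3 = 0 & 0 = 0
~(p2 & p3) = ~0 = 1
~(p2 & p3) | p1 = 1 | 1 = 1
~(~(p2 & p3) | p1) = ~1 = 0
~~(p5 | p6) | ~(~(p2 & p3) | p1) = 1 | 0 = 1
(~~(p5 | p6) | ~(~(p2 & p3) | p1)) | p3 = 1 | 0 = 1
p2 | p1 = 0 | 1 = 1
~(p2 | p1) = ~1 = 0
~(p2 | p1) | p5 = 0 | 0 = 0
(~(p2 | p1) | p5) | p1 = 0 | 1 = 1
~((~(p2 | p1) | p5) | p1) = ~1 = 0
p6 | p2 = 1 | 0 = 1
~(p6 | p2) = ~1 = 0
~((~(p2 | p1) | p5) | p1) | ~(p6 | p2) = 0 | 0 = 0
~(~((~(p2 | p1) | p5) | p1) | ~(p6 | p2)) = ~0 = 1
((~~(p5 | p6) | ~(~(p2 & p3) | p1)) | p3) | ~(~((~(p2 | p1) | p5) | p1) | ~(p6 | p2)) = 1 | 1 = 1
(((~~(p5 | p6) | ~(~(p2 & p3) | p1)) | p3) | ~(~((~(p2 | p1) | p5) | p1) | ~(p6 | p2))) & p2 = 1 & 0 = 0
p3 | p4 = 0 | 0 = 0
p5 | p6 = 0 | 1 = 1
p3 & (p5 | p6) = 0 & 1 = 0
~(p3 & (p5 | p6)) = ~0 = 1
~~(p3 & (p5 | p6)) = ~1 = 0
(p3 | p4) & ~~(p3 & (p5 | p6)) = 0 & 0 = 0
((p3 | p4) & ~~(p3 & (p5 | p6))) | p1 = 0 | 1 = 1
~(((p3 | p4) & ~~(p3 & (p5 | p6))) | p1) = ~1 = 0
((((~~(p5 | p6) | ~(~(p2 & p3) | p1)) | p3) | ~(~((~(p2 | p1) | p5) | p1) | ~(p6 | p2))) & p2) & ~(((p3 | p4) & ~~(p3 & (p5 | p6))) | p1) = 0 & 0 = 0
~(((((~~(p5 | p6) | ~(~(p2 & p3) | p1)) | p3) | ~(~((~(p2 | p1) | p5) | p1) | ~(p6 | p2))) & p2) & ~(((p3 | p4) & ~~(p3 & (p5 | p6))) | p1)) = ~0 = 1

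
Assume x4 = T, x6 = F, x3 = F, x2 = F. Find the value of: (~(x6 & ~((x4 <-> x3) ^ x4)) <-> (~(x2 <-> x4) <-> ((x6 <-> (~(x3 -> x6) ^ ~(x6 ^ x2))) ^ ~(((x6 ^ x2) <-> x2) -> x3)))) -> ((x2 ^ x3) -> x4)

x4 <-> x3 = T <-> F = F
(x4 <-> x3) ^ x4 = F ^ T = T
~((x4 <-> x3) ^ x4) = ~T = F
x6 & ~((x4 <-> x3) ^ x4) = F & F = F
~(x6 & ~((x4 <-> x3) ^ x4)) = ~F = T
x2 <-> x4 = F <-> T = F
~(x2 <-> x4) = ~F = T
x3 -> x6 = F -> F = T
~(x3 -> x6) = ~T = F
x6 ^ x2 = F ^ F = F
~(x6 ^ x2) = ~F = T
~(x3 -> x6) ^ ~(x6 ^ x2) = F ^ T = T
x6 <-> (~(x3 -> x6) ^ ~(x6 ^ x2)) = F <-> T = F
x6 ^ x2 = F ^ F = F
(x6 ^ x2) <-> x2 = F <-> F = T
((x6 ^ x2) <-> x2) -> x3 = T -> F = F
~(((x6 ^ x2) <-> x2) -> x3) = ~F = T
(x6 <-> (~(x3 -> x6) ^ ~(x6 ^ x2))) ^ ~(((x6 ^ x2) <-> x2) -> x3) = F ^ T = T
~(x2 <-> x4) <-> ((x6 <-> (~(x3 -> x6) ^ ~(x6 ^ x2))) ^ ~(((x6 ^ x2) <-> x2) -> x3)) = T <-> T = T
~(x6 & ~((x4 <-> x3) ^ x4)) <-> (~(x2 <-> x4) <-> ((x6 <-> (~(x3 -> x6) ^ ~(x6 ^ x2))) ^ ~(((x6 ^ x2) <-> x2) -> x3))) = T <-> T = T
x2 ^ x3 = F ^ F = F
(x2 ^ x3) -> x4 = F -> T = T
(~(x6 & ~((x4 <-> x3) ^ x4)) <-> (~(x2 <-> x4) <-> ((x6 <-> (~(x3 -> x6) ^ ~(x6 ^ x2))) ^ ~(((x6 ^ x2) <-> x2) -> x3)))) -> ((x2 ^ x3) -> x4) = T -> T = T

T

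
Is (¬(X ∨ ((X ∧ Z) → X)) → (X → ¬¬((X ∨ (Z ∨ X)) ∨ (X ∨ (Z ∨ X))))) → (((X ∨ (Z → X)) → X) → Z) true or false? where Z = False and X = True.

X ∧ Z = True ∧ False = False
(X ∧ Z) → X = False → True = True
X ∨ ((X ∧ Z) → X) = True ∨ True = True
¬(X ∨ ((X ∧ Z) → X)) = ¬True = False
Z ∨ X = False ∨ True = True
X ∨ (Z ∨ X) = True ∨ True = True
Z ∨ X = False ∨ True = True
X ∨ (Z ∨ X) = True ∨ True = True
(X ∨ (Z ∨ X)) ∨ (X ∨ (Z ∨ X)) = True ∨ True = True
¬((X ∨ (Z ∨ X)) ∨ (X ∨ (Z ∨ X))) = ¬True = False
¬¬((X ∨ (Z ∨ X)) ∨ (X ∨ (Z ∨ X))) = ¬False = True
X → ¬¬((X ∨ (Z ∨ X)) ∨ (X ∨ (Z ∨ X))) = True → True = True
¬(X ∨ ((X ∧ Z) → X)) → (X → ¬¬((X ∨ (Z ∨ X)) ∨ (X ∨ (Z ∨ X)))) = False → True = True
Z → X = False → True = True
X ∨ (Z → X) = True ∨ True = True
(X ∨ (Z → X)) → X = True → True = True
((X ∨ (Z → X)) → X) → Z = True → False = False
(¬(X ∨ ((X ∧ Z) → X)) → (X → ¬¬((X ∨ (Z ∨ X)) ∨ (X ∨ (Z ∨ X))))) → (((X ∨ (Z → X)) → X) → Z) = True → False = False

False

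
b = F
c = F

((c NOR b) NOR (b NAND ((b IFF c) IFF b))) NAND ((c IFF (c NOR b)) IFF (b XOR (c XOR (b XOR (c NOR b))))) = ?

c NOR b = F NOR F = T
b IFF c = F IFF F = T
(b IFF c) IFF b = T IFF F = F
b NAND ((b IFF c) IFF b) = F NAND F = T
(c NOR b) NOR (b NAND ((b IFF c) IFF b)) = T NOR T = F
c NOR b = F NOR F = T
c IFF (c NOR b) = F IFF T = F
c NOR b = F NOR F = T
b XOR (c NOR b) = F XOR T = T
c XOR (b XOR (c NOR b)) = F XOR T = T
b XOR (c XOR (b XOR (c NOR b))) = F XOR T = T
(c IFF (c NOR b)) IFF (b XOR (c XOR (b XOR (c NOR b)))) = F IFF T = F
((c NOR b) NOR (b NAND ((b IFF c) IFF b))) NAND ((c IFF (c NOR b)) IFF (b XOR (c XOR (b XOR (c NOR b))))) = F NAND F = T

T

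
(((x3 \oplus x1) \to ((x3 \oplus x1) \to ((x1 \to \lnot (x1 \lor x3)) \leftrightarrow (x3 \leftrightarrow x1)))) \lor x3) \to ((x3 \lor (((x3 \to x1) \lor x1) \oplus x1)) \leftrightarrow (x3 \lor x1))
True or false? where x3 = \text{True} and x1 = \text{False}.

x3 \oplus x1 = \text{True} \oplus \text{False} = \text{True}
x3 \oplus x1 = \text{True} \oplus \text{False} = \text{True}
x1 \lor x3 = \text{False} \lor \text{True} = \text{True}
\lnot (x1 \lor x3) = \lnot \text{True} = \text{False}
x1 \to \lnot (x1 \lor x3) = \text{False} \to \text{False} = \text{True}
x3 \leftrightarrow x1 = \text{True} \leftrightarrow \text{False} = \text{False}
(x1 \to \lnot (x1 \lor x3)) \leftrightarrow (x3 \leftrightarrow x1) = \text{True} \leftrightarrow \text{False} = \text{False}
(x3 \oplus x1) \to ((x1 \to \lnot (x1 \lor x3)) \leftrightarrow (x3 \leftrightarrow x1)) = \text{True} \to \text{False} = \text{False}
(x3 \oplus x1) \to ((x3 \oplus x1) \to ((x1 \to \lnot (x1 \lor x3)) \leftrightarrow (x3 \leftrightarrow x1))) = \text{True} \to \text{False} = \text{False}
((x3 \oplus x1) \to ((x3 \oplus x1) \to ((x1 \to \lnot (x1 \lor x3)) \leftrightarrow (x3 \leftrightarrow x1)))) \lor x3 = \text{False} \lor \text{True} = \text{True}
x3 \to x1 = \text{True} \to \text{False} = \text{False}
(x3 \to x1) \lor x1 = \text{False} \lor \text{False} = \text{False}
((x3 \to x1) \lor x1) \oplus x1 = \text{False} \oplus \text{False} = \text{False}
x3 \lor (((x3 \to x1) \lor x1) \oplus x1) = \text{True} \lor \text{False} = \text{True}
x3 \lor x1 = \text{True} \lor \text{False} = \text{True}
(x3 \lor (((x3 \to x1) \lor x1) \oplus x1)) \leftrightarrow (x3 \lor x1) = \text{True} \leftrightarrow \text{True} = \text{True}
(((x3 \oplus x1) \to ((x3 \oplus x1) \to ((x1 \to \lnot (x1 \lor x3)) \leftrightarrow (x3 \leftrightarrow x1)))) \lor x3) \to ((x3 \lor (((x3 \to x1) \lor x1) \oplus x1)) \leftrightarrow (x3 \lor x1)) = \text{True} \to \text{True} = \text{True}

\text{True}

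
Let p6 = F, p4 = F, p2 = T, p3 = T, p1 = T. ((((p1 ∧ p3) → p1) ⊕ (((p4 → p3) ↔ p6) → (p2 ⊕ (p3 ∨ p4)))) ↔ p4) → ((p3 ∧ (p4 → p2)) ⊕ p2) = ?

Substituting p6=F, p4=F, p2=T, p3=T, p1=T:
p1 ∧ p3 = T ∧ T = T
(p1 ∧ p3) → p1 = T → T = T
p4 → p3 = F → T = T
(p4 → p3) ↔ p6 = T ↔ F = F
p3 ∨ p4 = T ∨ F = T
p2 ⊕ (p3 ∨ p4) = T ⊕ T = F
((p4 → p3) ↔ p6) → (p2 ⊕ (p3 ∨ p4)) = F → F = T
((p1 ∧ p3) → p1) ⊕ (((p4 → p3) ↔ p6) → (p2 ⊕ (p3 ∨ p4))) = T ⊕ T = F
(((p1 ∧ p3) → p1) ⊕ (((p4 → p3) ↔ p6) → (p2 ⊕ (p3 ∨ p4)))) ↔ p4 = F ↔ F = T
p4 → p2 = F → T = T
p3 ∧ (p4 → p2) = T ∧ T = T
(p3 ∧ (p4 → p2)) ⊕ p2 = T ⊕ T = F
((((p1 ∧ p3) → p1) ⊕ (((p4 → p3) ↔ p6) → (p2 ⊕ (p3 ∨ p4)))) ↔ p4) → ((p3 ∧ (p4 → p2)) ⊕ p2) = T → F = F

F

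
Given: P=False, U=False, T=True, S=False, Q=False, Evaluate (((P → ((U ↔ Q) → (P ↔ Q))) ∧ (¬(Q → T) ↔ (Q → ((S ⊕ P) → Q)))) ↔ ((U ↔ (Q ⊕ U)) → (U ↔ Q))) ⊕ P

U ↔ Q = False ↔ False = True
P ↔ Q = False ↔ False = True
(U ↔ Q) → (P ↔ Q) = True → True = True
P → ((U ↔ Q) → (P ↔ Q)) = False → True = True
Q → T = False → True = True
¬(Q → T) = ¬True = False
S ⊕ P = False ⊕ False = False
(S ⊕ P) → Q = False → False = True
Q → ((S ⊕ P) → Q) = False → True = True
¬(Q → T) ↔ (Q → ((S ⊕ P) → Q)) = False ↔ True = False
(P → ((U ↔ Q) → (P ↔ Q))) ∧ (¬(Q → T) ↔ (Q → ((S ⊕ P) → Q))) = True ∧ False = False
Q ⊕ U = False ⊕ False = False
U ↔ (Q ⊕ U) = False ↔ False = True
U ↔ Q = False ↔ False = True
(U ↔ (Q ⊕ U)) → (U ↔ Q) = True → True = True
((P → ((U ↔ Q) → (P ↔ Q))) ∧ (¬(Q → T) ↔ (Q → ((S ⊕ P) → Q)))) ↔ ((U ↔ (Q ⊕ U)) → (U ↔ Q)) = False ↔ True = False
(((P → ((U ↔ Q) → (P ↔ Q))) ∧ (¬(Q → T) ↔ (Q → ((S ⊕ P) → Q)))) ↔ ((U ↔ (Q ⊕ U)) → (U ↔ Q))) ⊕ P = False ⊕ False = False

False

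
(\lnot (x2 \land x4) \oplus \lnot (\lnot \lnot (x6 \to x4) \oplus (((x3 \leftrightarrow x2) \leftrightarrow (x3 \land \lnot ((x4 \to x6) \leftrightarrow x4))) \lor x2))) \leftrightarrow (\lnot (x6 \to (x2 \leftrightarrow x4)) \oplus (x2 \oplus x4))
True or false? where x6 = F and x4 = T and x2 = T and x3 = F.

F

x2 \land x4 = T \land T = T
\lnot (x2 \land x4) = \lnot T = F
x6 \to x4 = F \to T = T
\lnot (x6 \to x4) = \lnot T = F
\lnot \lnot (x6 \to x4) = \lnot F = T
x3 \leftrightarrow x2 = F \leftrightarrow T = F
x4 \to x6 = T \to F = F
(x4 \to x6) \leftrightarrow x4 = F \leftrightarrow T = F
\lnot ((x4 \to x6) \leftrightarrow x4) = \lnot F = T
x3 \land \lnot ((x4 \to x6) \leftrightarrow x4) = F \land T = F
(x3 \leftrightarrow x2) \leftrightarrow (x3 \land \lnot ((x4 \to x6) \leftrightarrow x4)) = F \leftrightarrow F = T
((x3 \leftrightarrow x2) \leftrightarrow (x3 \land \lnot ((x4 \to x6) \leftrightarrow x4))) \lor x2 = T \lor T = T
\lnot \lnot (x6 \to x4) \oplus (((x3 \leftrightarrow x2) \leftrightarrow (x3 \land \lnot ((x4 \to x6) \leftrightarrow x4))) \lor x2) = T \oplus T = F
\lnot (\lnot \lnot (x6 \to x4) \oplus (((x3 \leftrightarrow x2) \leftrightarrow (x3 \land \lnot ((x4 \to x6) \leftrightarrow x4))) \lor x2)) = \lnot F = T
\lnot (x2 \land x4) \oplus \lnot (\lnot \lnot (x6 \to x4) \oplus (((x3 \leftrightarrow x2) \leftrightarrow (x3 \land \lnot ((x4 \to x6) \leftrightarrow x4))) \lor x2)) = F \oplus T = T
x2 \leftrightarrow x4 = T \leftrightarrow T = T
x6 \to (x2 \leftrightarrow x4) = F \to T = T
\lnot (x6 \to (x2 \leftrightarrow x4)) = \lnot T = F
x2 \oplus x4 = T \oplus T = F
\lnot (x6 \to (x2 \leftrightarrow x4)) \oplus (x2 \oplus x4) = F \oplus F = F
(\lnot (x2 \land x4) \oplus \lnot (\lnot \lnot (x6 \to x4) \oplus (((x3 \leftrightarrow x2) \leftrightarrow (x3 \land \lnot ((x4 \to x6) \leftrightarrow x4))) \lor x2))) \leftrightarrow (\lnot (x6 \to (x2 \leftrightarrow x4)) \oplus (x2 \oplus x4)) = T \leftrightarrow F = F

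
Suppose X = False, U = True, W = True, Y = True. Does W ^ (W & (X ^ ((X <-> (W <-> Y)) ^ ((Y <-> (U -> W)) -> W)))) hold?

False

Substituting X=False, U=True, W=True, Y=True:
W <-> Y = True <-> True = True
X <-> (W <-> Y) = False <-> True = False
U -> W = True -> True = True
Y <-> (U -> W) = True <-> True = True
(Y <-> (U -> W)) -> W = True -> True = True
(X <-> (W <-> Y)) ^ ((Y <-> (U -> W)) -> W) = False ^ True = True
X ^ ((X <-> (W <-> Y)) ^ ((Y <-> (U -> W)) -> W)) = False ^ True = True
W & (X ^ ((X <-> (W <-> Y)) ^ ((Y <-> (U -> W)) -> W))) = True & True = True
W ^ (W & (X ^ ((X <-> (W <-> Y)) ^ ((Y <-> (U -> W)) -> W)))) = True ^ True = False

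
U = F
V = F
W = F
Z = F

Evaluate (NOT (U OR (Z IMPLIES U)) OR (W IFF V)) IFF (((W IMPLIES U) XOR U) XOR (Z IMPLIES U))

F

Substituting U=F, V=F, W=F, Z=F:
Z IMPLIES U = F IMPLIES F = T
U OR (Z IMPLIES U) = F OR T = T
NOT (U OR (Z IMPLIES U)) = NOT T = F
W IFF V = F IFF F = T
NOT (U OR (Z IMPLIES U)) OR (W IFF V) = F OR T = T
W IMPLIES U = F IMPLIES F = T
(W IMPLIES U) XOR U = T XOR F = T
Z IMPLIES U = F IMPLIES F = T
((W IMPLIES U) XOR U) XOR (Z IMPLIES U) = T XOR T = F
(NOT (U OR (Z IMPLIES U)) OR (W IFF V)) IFF (((W IMPLIES U) XOR U) XOR (Z IMPLIES U)) = T IFF F = F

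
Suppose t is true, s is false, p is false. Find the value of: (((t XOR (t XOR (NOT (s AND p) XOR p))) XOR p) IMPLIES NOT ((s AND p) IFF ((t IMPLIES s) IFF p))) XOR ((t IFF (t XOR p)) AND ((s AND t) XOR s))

s AND p = F AND F = F
NOT (s AND p) = NOT F = T
NOT (s AND p) XOR p = T XOR F = T
t XOR (NOT (s AND p) XOR p) = T XOR T = F
t XOR (t XOR (NOT (s AND p) XOR p)) = T XOR F = T
(t XOR (t XOR (NOT (s AND p) XOR p))) XOR p = T XOR F = T
s AND p = F AND F = F
t IMPLIES s = T IMPLIES F = F
(t IMPLIES s) IFF p = F IFF F = T
(s AND p) IFF ((t IMPLIES s) IFF p) = F IFF T = F
NOT ((s AND p) IFF ((t IMPLIES s) IFF p)) = NOT F = T
((t XOR (t XOR (NOT (s AND p) XOR p))) XOR p) IMPLIES NOT ((s AND p) IFF ((t IMPLIES s) IFF p)) = T IMPLIES T = T
t XOR p = T XOR F = T
t IFF (t XOR p) = T IFF T = T
s AND t = F AND T = F
(s AND t) XOR s = F XOR F = F
(t IFF (t XOR p)) AND ((s AND t) XOR s) = T AND F = F
(((t XOR (t XOR (NOT (s AND p) XOR p))) XOR p) IMPLIES NOT ((s AND p) IFF ((t IMPLIES s) IFF p))) XOR ((t IFF (t XOR p)) AND ((s AND t) XOR s)) = T XOR F = T

T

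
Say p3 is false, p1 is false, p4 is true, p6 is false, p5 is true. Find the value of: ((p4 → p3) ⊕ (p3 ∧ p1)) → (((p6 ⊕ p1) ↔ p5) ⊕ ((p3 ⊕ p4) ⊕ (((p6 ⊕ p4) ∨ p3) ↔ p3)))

True

Substituting p3=False, p1=False, p4=True, p6=False, p5=True:
p4 → p3 = True → False = False
p3 ∧ p1 = False ∧ False = False
(p4 → p3) ⊕ (p3 ∧ p1) = False ⊕ False = False
p6 ⊕ p1 = False ⊕ False = False
(p6 ⊕ p1) ↔ p5 = False ↔ True = False
p3 ⊕ p4 = False ⊕ True = True
p6 ⊕ p4 = False ⊕ True = True
(p6 ⊕ p4) ∨ p3 = True ∨ False = True
((p6 ⊕ p4) ∨ p3) ↔ p3 = True ↔ False = False
(p3 ⊕ p4) ⊕ (((p6 ⊕ p4) ∨ p3) ↔ p3) = True ⊕ False = True
((p6 ⊕ p1) ↔ p5) ⊕ ((p3 ⊕ p4) ⊕ (((p6 ⊕ p4) ∨ p3) ↔ p3)) = False ⊕ True = True
((p4 → p3) ⊕ (p3 ∧ p1)) → (((p6 ⊕ p1) ↔ p5) ⊕ ((p3 ⊕ p4) ⊕ (((p6 ⊕ p4) ∨ p3) ↔ p3))) = False → True = True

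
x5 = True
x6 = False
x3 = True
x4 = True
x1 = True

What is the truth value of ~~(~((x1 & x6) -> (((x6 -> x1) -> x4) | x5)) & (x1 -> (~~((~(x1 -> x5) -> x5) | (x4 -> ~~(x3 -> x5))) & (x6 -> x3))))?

x1 & x6 = True & False = False
x6 -> x1 = False -> True = True
(x6 -> x1) -> x4 = True -> True = True
((x6 -> x1) -> x4) | x5 = True | True = True
(x1 & x6) -> (((x6 -> x1) -> x4) | x5) = False -> True = True
~((x1 & x6) -> (((x6 -> x1) -> x4) | x5)) = ~True = False
x1 -> x5 = True -> True = True
~(x1 -> x5) = ~True = False
~(x1 -> x5) -> x5 = False -> True = True
x3 -> x5 = True -> True = True
~(x3 -> x5) = ~True = False
~~(x3 -> x5) = ~False = True
x4 -> ~~(x3 -> x5) = True -> True = True
(~(x1 -> x5) -> x5) | (x4 -> ~~(x3 -> x5)) = True | True = True
~((~(x1 -> x5) -> x5) | (x4 -> ~~(x3 -> x5))) = ~True = False
~~((~(x1 -> x5) -> x5) | (x4 -> ~~(x3 -> x5))) = ~False = True
x6 -> x3 = False -> True = True
~~((~(x1 -> x5) -> x5) | (x4 -> ~~(x3 -> x5))) & (x6 -> x3) = True & True = True
x1 -> (~~((~(x1 -> x5) -> x5) | (x4 -> ~~(x3 -> x5))) & (x6 -> x3)) = True -> True = True
~((x1 & x6) -> (((x6 -> x1) -> x4) | x5)) & (x1 -> (~~((~(x1 -> x5) -> x5) | (x4 -> ~~(x3 -> x5))) & (x6 -> x3))) = False & True = False
~(~((x1 & x6) -> (((x6 -> x1) -> x4) | x5)) & (x1 -> (~~((~(x1 -> x5) -> x5) | (x4 -> ~~(x3 -> x5))) & (x6 -> x3)))) = ~False = True
~~(~((x1 & x6) -> (((x6 -> x1) -> x4) | x5)) & (x1 -> (~~((~(x1 -> x5) -> x5) | (x4 -> ~~(x3 -> x5))) & (x6 -> x3)))) = ~True = False

False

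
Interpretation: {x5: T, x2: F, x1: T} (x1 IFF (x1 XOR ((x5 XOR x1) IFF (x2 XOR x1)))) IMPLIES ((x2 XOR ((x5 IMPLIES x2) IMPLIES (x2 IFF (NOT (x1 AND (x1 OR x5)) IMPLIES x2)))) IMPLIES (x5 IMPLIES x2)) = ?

x5 XOR x1 = T XOR T = F
x2 XOR x1 = F XOR T = T
(x5 XOR x1) IFF (x2 XOR x1) = F IFF T = F
x1 XOR ((x5 XOR x1) IFF (x2 XOR x1)) = T XOR F = T
x1 IFF (x1 XOR ((x5 XOR x1) IFF (x2 XOR x1))) = T IFF T = T
x5 IMPLIES x2 = T IMPLIES F = F
x1 OR x5 = T OR T = T
x1 AND (x1 OR x5) = T AND T = T
NOT (x1 AND (x1 OR x5)) = NOT T = F
NOT (x1 AND (x1 OR x5)) IMPLIES x2 = F IMPLIES F = T
x2 IFF (NOT (x1 AND (x1 OR x5)) IMPLIES x2) = F IFF T = F
(x5 IMPLIES x2) IMPLIES (x2 IFF (NOT (x1 AND (x1 OR x5)) IMPLIES x2)) = F IMPLIES F = T
x2 XOR ((x5 IMPLIES x2) IMPLIES (x2 IFF (NOT (x1 AND (x1 OR x5)) IMPLIES x2))) = F XOR T = T
x5 IMPLIES x2 = T IMPLIES F = F
(x2 XOR ((x5 IMPLIES x2) IMPLIES (x2 IFF (NOT (x1 AND (x1 OR x5)) IMPLIES x2)))) IMPLIES (x5 IMPLIES x2) = T IMPLIES F = F
(x1 IFF (x1 XOR ((x5 XOR x1) IFF (x2 XOR x1)))) IMPLIES ((x2 XOR ((x5 IMPLIES x2) IMPLIES (x2 IFF (NOT (x1 AND (x1 OR x5)) IMPLIES x2)))) IMPLIES (x5 IMPLIES x2)) = T IMPLIES F = F

F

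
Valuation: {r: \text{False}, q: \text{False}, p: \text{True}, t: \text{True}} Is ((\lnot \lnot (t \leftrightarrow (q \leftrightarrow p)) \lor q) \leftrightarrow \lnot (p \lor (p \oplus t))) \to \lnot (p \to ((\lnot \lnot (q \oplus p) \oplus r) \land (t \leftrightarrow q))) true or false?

q \leftrightarrow p = \text{False} \leftrightarrow \text{True} = \text{False}
t \leftrightarrow (q \leftrightarrow p) = \text{True} \leftrightarrow \text{False} = \text{False}
\lnot (t \leftrightarrow (q \leftrightarrow p)) = \lnot \text{False} = \text{True}
\lnot \lnot (t \leftrightarrow (q \leftrightarrow p)) = \lnot \text{True} = \text{False}
\lnot \lnot (t \leftrightarrow (q \leftrightarrow p)) \lor q = \text{False} \lor \text{False} = \text{False}
p \oplus t = \text{True} \oplus \text{True} = \text{False}
p \lor (p \oplus t) = \text{True} \lor \text{False} = \text{True}
\lnot (p \lor (p \oplus t)) = \lnot \text{True} = \text{False}
(\lnot \lnot (t \leftrightarrow (q \leftrightarrow p)) \lor q) \leftrightarrow \lnot (p \lor (p \oplus t)) = \text{False} \leftrightarrow \text{False} = \text{True}
q \oplus p = \text{False} \oplus \text{True} = \text{True}
\lnot (q \oplus p) = \lnot \text{True} = \text{False}
\lnot \lnot (q \oplus p) = \lnot \text{False} = \text{True}
\lnot \lnot (q \oplus p) \oplus r = \text{True} \oplus \text{False} = \text{True}
t \leftrightarrow q = \text{True} \leftrightarrow \text{False} = \text{False}
(\lnot \lnot (q \oplus p) \oplus r) \land (t \leftrightarrow q) = \text{True} \land \text{False} = \text{False}
p \to ((\lnot \lnot (q \oplus p) \oplus r) \land (t \leftrightarrow q)) = \text{True} \to \text{False} = \text{False}
\lnot (p \to ((\lnot \lnot (q \oplus p) \oplus r) \land (t \leftrightarrow q))) = \lnot \text{False} = \text{True}
((\lnot \lnot (t \leftrightarrow (q \leftrightarrow p)) \lor q) \leftrightarrow \lnot (p \lor (p \oplus t))) \to \lnot (p \to ((\lnot \lnot (q \oplus p) \oplus r) \land (t \leftrightarrow q))) = \text{True} \to \text{True} = \text{True}

\text{True}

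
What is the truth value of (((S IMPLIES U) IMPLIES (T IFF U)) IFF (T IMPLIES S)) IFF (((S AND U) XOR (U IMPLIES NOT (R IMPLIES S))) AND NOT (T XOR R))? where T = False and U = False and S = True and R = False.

True

Substituting T=False, U=False, S=True, R=False:
S IMPLIES U = True IMPLIES False = False
T IFF U = False IFF False = True
(S IMPLIES U) IMPLIES (T IFF U) = False IMPLIES True = True
T IMPLIES S = False IMPLIES True = True
((S IMPLIES U) IMPLIES (T IFF U)) IFF (T IMPLIES S) = True IFF True = True
S AND U = True AND False = False
R IMPLIES S = False IMPLIES True = True
NOT (R IMPLIES S) = NOT True = False
U IMPLIES NOT (R IMPLIES S) = False IMPLIES False = True
(S AND U) XOR (U IMPLIES NOT (R IMPLIES S)) = False XOR True = True
T XOR R = False XOR False = False
NOT (T XOR R) = NOT False = True
((S AND U) XOR (U IMPLIES NOT (R IMPLIES S))) AND NOT (T XOR R) = True AND True = True
(((S IMPLIES U) IMPLIES (T IFF U)) IFF (T IMPLIES S)) IFF (((S AND U) XOR (U IMPLIES NOT (R IMPLIES S))) AND NOT (T XOR R)) = True IFF True = True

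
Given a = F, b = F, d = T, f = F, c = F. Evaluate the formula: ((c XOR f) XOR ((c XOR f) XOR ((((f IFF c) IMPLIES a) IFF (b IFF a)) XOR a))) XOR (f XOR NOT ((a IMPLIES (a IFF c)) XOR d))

T

c XOR f = F XOR F = F
c XOR f = F XOR F = F
f IFF c = F IFF F = T
(f IFF c) IMPLIES a = T IMPLIES F = F
b IFF a = F IFF F = T
((f IFF c) IMPLIES a) IFF (b IFF a) = F IFF T = F
(((f IFF c) IMPLIES a) IFF (b IFF a)) XOR a = F XOR F = F
(c XOR f) XOR ((((f IFF c) IMPLIES a) IFF (b IFF a)) XOR a) = F XOR F = F
(c XOR f) XOR ((c XOR f) XOR ((((f IFF c) IMPLIES a) IFF (b IFF a)) XOR a)) = F XOR F = F
a IFF c = F IFF F = T
a IMPLIES (a IFF c) = F IMPLIES T = T
(a IMPLIES (a IFF c)) XOR d = T XOR T = F
NOT ((a IMPLIES (a IFF c)) XOR d) = NOT F = T
f XOR NOT ((a IMPLIES (a IFF c)) XOR d) = F XOR T = T
((c XOR f) XOR ((c XOR f) XOR ((((f IFF c) IMPLIES a) IFF (b IFF a)) XOR a))) XOR (f XOR NOT ((a IMPLIES (a IFF c)) XOR d)) = F XOR T = T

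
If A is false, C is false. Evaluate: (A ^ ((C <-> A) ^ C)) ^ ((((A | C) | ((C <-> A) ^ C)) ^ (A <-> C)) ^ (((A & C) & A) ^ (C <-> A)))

C <-> A = False <-> False = True
(C <-> A) ^ C = True ^ False = True
A ^ ((C <-> A) ^ C) = False ^ True = True
A | C = False | False = False
C <-> A = False <-> False = True
(C <-> A) ^ C = True ^ False = True
(A | C) | ((C <-> A) ^ C) = False | True = True
A <-> C = False <-> False = True
((A | C) | ((C <-> A) ^ C)) ^ (A <-> C) = True ^ True = False
A & C = False & False = False
(A & C) & A = False & False = False
C <-> A = False <-> False = True
((A & C) & A) ^ (C <-> A) = False ^ True = True
(((A | C) | ((C <-> A) ^ C)) ^ (A <-> C)) ^ (((A & C) & A) ^ (C <-> A)) = False ^ True = True
(A ^ ((C <-> A) ^ C)) ^ ((((A | C) | ((C <-> A) ^ C)) ^ (A <-> C)) ^ (((A & C) & A) ^ (C <-> A))) = True ^ True = False

False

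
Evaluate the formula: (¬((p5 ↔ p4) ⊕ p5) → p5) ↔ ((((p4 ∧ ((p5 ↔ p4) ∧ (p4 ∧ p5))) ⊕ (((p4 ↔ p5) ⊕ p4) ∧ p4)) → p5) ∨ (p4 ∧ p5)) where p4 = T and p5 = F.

T

p5 ↔ p4 = F ↔ T = F
(p5 ↔ p4) ⊕ p5 = F ⊕ F = F
¬((p5 ↔ p4) ⊕ p5) = ¬F = T
¬((p5 ↔ p4) ⊕ p5) → p5 = T → F = F
p5 ↔ p4 = F ↔ T = F
p4 ∧ p5 = T ∧ F = F
(p5 ↔ p4) ∧ (p4 ∧ p5) = F ∧ F = F
p4 ∧ ((p5 ↔ p4) ∧ (p4 ∧ p5)) = T ∧ F = F
p4 ↔ p5 = T ↔ F = F
(p4 ↔ p5) ⊕ p4 = F ⊕ T = T
((p4 ↔ p5) ⊕ p4) ∧ p4 = T ∧ T = T
(p4 ∧ ((p5 ↔ p4) ∧ (p4 ∧ p5))) ⊕ (((p4 ↔ p5) ⊕ p4) ∧ p4) = F ⊕ T = T
((p4 ∧ ((p5 ↔ p4) ∧ (p4 ∧ p5))) ⊕ (((p4 ↔ p5) ⊕ p4) ∧ p4)) → p5 = T → F = F
p4 ∧ p5 = T ∧ F = F
(((p4 ∧ ((p5 ↔ p4) ∧ (p4 ∧ p5))) ⊕ (((p4 ↔ p5) ⊕ p4) ∧ p4)) → p5) ∨ (p4 ∧ p5) = F ∨ F = F
(¬((p5 ↔ p4) ⊕ p5) → p5) ↔ ((((p4 ∧ ((p5 ↔ p4) ∧ (p4 ∧ p5))) ⊕ (((p4 ↔ p5) ⊕ p4) ∧ p4)) → p5) ∨ (p4 ∧ p5)) = F ↔ F = T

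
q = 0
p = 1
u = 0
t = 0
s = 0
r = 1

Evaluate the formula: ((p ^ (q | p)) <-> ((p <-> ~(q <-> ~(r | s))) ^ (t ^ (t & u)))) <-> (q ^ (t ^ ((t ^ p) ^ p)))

q | p = 0 | 1 = 1
p ^ (q | p) = 1 ^ 1 = 0
r | s = 1 | 0 = 1
~(r | s) = ~1 = 0
q <-> ~(r | s) = 0 <-> 0 = 1
~(q <-> ~(r | s)) = ~1 = 0
p <-> ~(q <-> ~(r | s)) = 1 <-> 0 = 0
t & u = 0 & 0 = 0
t ^ (t & u) = 0 ^ 0 = 0
(p <-> ~(q <-> ~(r | s))) ^ (t ^ (t & u)) = 0 ^ 0 = 0
(p ^ (q | p)) <-> ((p <-> ~(q <-> ~(r | s))) ^ (t ^ (t & u))) = 0 <-> 0 = 1
t ^ p = 0 ^ 1 = 1
(t ^ p) ^ p = 1 ^ 1 = 0
t ^ ((t ^ p) ^ p) = 0 ^ 0 = 0
q ^ (t ^ ((t ^ p) ^ p)) = 0 ^ 0 = 0
((p ^ (q | p)) <-> ((p <-> ~(q <-> ~(r | s))) ^ (t ^ (t & u)))) <-> (q ^ (t ^ ((t ^ p) ^ p))) = 1 <-> 0 = 0

0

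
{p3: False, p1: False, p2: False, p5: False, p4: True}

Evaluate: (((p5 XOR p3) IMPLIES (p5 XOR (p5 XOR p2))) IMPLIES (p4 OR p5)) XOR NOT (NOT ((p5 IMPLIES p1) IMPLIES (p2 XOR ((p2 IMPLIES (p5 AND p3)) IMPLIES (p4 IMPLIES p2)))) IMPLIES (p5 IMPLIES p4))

True

p5 XOR p3 = False XOR False = False
p5 XOR p2 = False XOR False = False
p5 XOR (p5 XOR p2) = False XOR False = False
(p5 XOR p3) IMPLIES (p5 XOR (p5 XOR p2)) = False IMPLIES False = True
p4 OR p5 = True OR False = True
((p5 XOR p3) IMPLIES (p5 XOR (p5 XOR p2))) IMPLIES (p4 OR p5) = True IMPLIES True = True
p5 IMPLIES p1 = False IMPLIES False = True
p5 AND p3 = False AND False = False
p2 IMPLIES (p5 AND p3) = False IMPLIES False = True
p4 IMPLIES p2 = True IMPLIES False = False
(p2 IMPLIES (p5 AND p3)) IMPLIES (p4 IMPLIES p2) = True IMPLIES False = False
p2 XOR ((p2 IMPLIES (p5 AND p3)) IMPLIES (p4 IMPLIES p2)) = False XOR False = False
(p5 IMPLIES p1) IMPLIES (p2 XOR ((p2 IMPLIES (p5 AND p3)) IMPLIES (p4 IMPLIES p2))) = True IMPLIES False = False
NOT ((p5 IMPLIES p1) IMPLIES (p2 XOR ((p2 IMPLIES (p5 AND p3)) IMPLIES (p4 IMPLIES p2)))) = NOT False = True
p5 IMPLIES p4 = False IMPLIES True = True
NOT ((p5 IMPLIES p1) IMPLIES (p2 XOR ((p2 IMPLIES (p5 AND p3)) IMPLIES (p4 IMPLIES p2)))) IMPLIES (p5 IMPLIES p4) = True IMPLIES True = True
NOT (NOT ((p5 IMPLIES p1) IMPLIES (p2 XOR ((p2 IMPLIES (p5 AND p3)) IMPLIES (p4 IMPLIES p2)))) IMPLIES (p5 IMPLIES p4)) = NOT True = False
(((p5 XOR p3) IMPLIES (p5 XOR (p5 XOR p2))) IMPLIES (p4 OR p5)) XOR NOT (NOT ((p5 IMPLIES p1) IMPLIES (p2 XOR ((p2 IMPLIES (p5 AND p3)) IMPLIES (p4 IMPLIES p2)))) IMPLIES (p5 IMPLIES p4)) = True XOR False = True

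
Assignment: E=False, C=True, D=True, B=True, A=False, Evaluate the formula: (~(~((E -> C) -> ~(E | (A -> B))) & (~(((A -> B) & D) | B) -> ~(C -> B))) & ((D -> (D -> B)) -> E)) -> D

True

Substituting E=False, C=True, D=True, B=True, A=False:
E -> C = False -> True = True
A -> B = False -> True = True
E | (A -> B) = False | True = True
~(E | (A -> B)) = ~True = False
(E -> C) -> ~(E | (A -> B)) = True -> False = False
~((E -> C) -> ~(E | (A -> B))) = ~False = True
A -> B = False -> True = True
(A -> B) & D = True & True = True
((A -> B) & D) | B = True | True = True
~(((A -> B) & D) | B) = ~True = False
C -> B = True -> True = True
~(C -> B) = ~True = False
~(((A -> B) & D) | B) -> ~(C -> B) = False -> False = True
~((E -> C) -> ~(E | (A -> B))) & (~(((A -> B) & D) | B) -> ~(C -> B)) = True & True = True
~(~((E -> C) -> ~(E | (A -> B))) & (~(((A -> B) & D) | B) -> ~(C -> B))) = ~True = False
D -> B = True -> True = True
D -> (D -> B) = True -> True = True
(D -> (D -> B)) -> E = True -> False = False
~(~((E -> C) -> ~(E | (A -> B))) & (~(((A -> B) & D) | B) -> ~(C -> B))) & ((D -> (D -> B)) -> E) = False & False = False
(~(~((E -> C) -> ~(E | (A -> B))) & (~(((A -> B) & D) | B) -> ~(C -> B))) & ((D -> (D -> B)) -> E)) -> D = False -> True = True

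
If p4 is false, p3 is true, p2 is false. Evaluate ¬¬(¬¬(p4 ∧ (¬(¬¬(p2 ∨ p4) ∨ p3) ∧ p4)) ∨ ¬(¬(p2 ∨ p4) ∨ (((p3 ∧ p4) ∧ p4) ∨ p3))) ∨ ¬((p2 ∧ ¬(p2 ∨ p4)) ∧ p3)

True

p2 ∨ p4 = False ∨ False = False
¬(p2 ∨ p4) = ¬False = True
¬¬(p2 ∨ p4) = ¬True = False
¬¬(p2 ∨ p4) ∨ p3 = False ∨ True = True
¬(¬¬(p2 ∨ p4) ∨ p3) = ¬True = False
¬(¬¬(p2 ∨ p4) ∨ p3) ∧ p4 = False ∧ False = False
p4 ∧ (¬(¬¬(p2 ∨ p4) ∨ p3) ∧ p4) = False ∧ False = False
¬(p4 ∧ (¬(¬¬(p2 ∨ p4) ∨ p3) ∧ p4)) = ¬False = True
¬¬(p4 ∧ (¬(¬¬(p2 ∨ p4) ∨ p3) ∧ p4)) = ¬True = False
p2 ∨ p4 = False ∨ False = False
¬(p2 ∨ p4) = ¬False = True
p3 ∧ p4 = True ∧ False = False
(p3 ∧ p4) ∧ p4 = False ∧ False = False
((p3 ∧ p4) ∧ p4) ∨ p3 = False ∨ True = True
¬(p2 ∨ p4) ∨ (((p3 ∧ p4) ∧ p4) ∨ p3) = True ∨ True = True
¬(¬(p2 ∨ p4) ∨ (((p3 ∧ p4) ∧ p4) ∨ p3)) = ¬True = False
¬¬(p4 ∧ (¬(¬¬(p2 ∨ p4) ∨ p3) ∧ p4)) ∨ ¬(¬(p2 ∨ p4) ∨ (((p3 ∧ p4) ∧ p4) ∨ p3)) = False ∨ False = False
¬(¬¬(p4 ∧ (¬(¬¬(p2 ∨ p4) ∨ p3) ∧ p4)) ∨ ¬(¬(p2 ∨ p4) ∨ (((p3 ∧ p4) ∧ p4) ∨ p3))) = ¬False = True
¬¬(¬¬(p4 ∧ (¬(¬¬(p2 ∨ p4) ∨ p3) ∧ p4)) ∨ ¬(¬(p2 ∨ p4) ∨ (((p3 ∧ p4) ∧ p4) ∨ p3))) = ¬True = False
p2 ∨ p4 = False ∨ False = False
¬(p2 ∨ p4) = ¬False = True
p2 ∧ ¬(p2 ∨ p4) = False ∧ True = False
(p2 ∧ ¬(p2 ∨ p4)) ∧ p3 = False ∧ True = False
¬((p2 ∧ ¬(p2 ∨ p4)) ∧ p3) = ¬False = True
¬¬(¬¬(p4 ∧ (¬(¬¬(p2 ∨ p4) ∨ p3) ∧ p4)) ∨ ¬(¬(p2 ∨ p4) ∨ (((p3 ∧ p4) ∧ p4) ∨ p3))) ∨ ¬((p2 ∧ ¬(p2 ∨ p4)) ∧ p3) = False ∨ True = True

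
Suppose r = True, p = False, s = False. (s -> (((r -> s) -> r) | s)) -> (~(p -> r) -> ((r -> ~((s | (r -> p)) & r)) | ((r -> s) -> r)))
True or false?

r -> s = True -> False = False
(r -> s) -> r = False -> True = True
((r -> s) -> r) | s = True | False = True
s -> (((r -> s) -> r) | s) = False -> True = True
p -> r = False -> True = True
~(p -> r) = ~True = False
r -> p = True -> False = False
s | (r -> p) = False | False = False
(s | (r -> p)) & r = False & True = False
~((s | (r -> p)) & r) = ~False = True
r -> ~((s | (r -> p)) & r) = True -> True = True
r -> s = True -> False = False
(r -> s) -> r = False -> True = True
(r -> ~((s | (r -> p)) & r)) | ((r -> s) -> r) = True | True = True
~(p -> r) -> ((r -> ~((s | (r -> p)) & r)) | ((r -> s) -> r)) = False -> True = True
(s -> (((r -> s) -> r) | s)) -> (~(p -> r) -> ((r -> ~((s | (r -> p)) & r)) | ((r -> s) -> r))) = True -> True = True

True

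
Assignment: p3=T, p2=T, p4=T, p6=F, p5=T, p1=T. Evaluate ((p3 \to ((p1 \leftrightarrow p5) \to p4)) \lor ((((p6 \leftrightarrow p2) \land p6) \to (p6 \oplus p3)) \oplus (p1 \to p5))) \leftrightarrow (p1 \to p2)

p1 \leftrightarrow p5 = T \leftrightarrow T = T
(p1 \leftrightarrow p5) \to p4 = T \to T = T
p3 \to ((p1 \leftrightarrow p5) \to p4) = T \to T = T
p6 \leftrightarrow p2 = F \leftrightarrow T = F
(p6 \leftrightarrow p2) \land p6 = F \land F = F
p6 \oplus p3 = F \oplus T = T
((p6 \leftrightarrow p2) \land p6) \to (p6 \oplus p3) = F \to T = T
p1 \to p5 = T \to T = T
(((p6 \leftrightarrow p2) \land p6) \to (p6 \oplus p3)) \oplus (p1 \to p5) = T \oplus T = F
(p3 \to ((p1 \leftrightarrow p5) \to p4)) \lor ((((p6 \leftrightarrow p2) \land p6) \to (p6 \oplus p3)) \oplus (p1 \to p5)) = T \lor F = T
p1 \to p2 = T \to T = T
((p3 \to ((p1 \leftrightarrow p5) \to p4)) \lor ((((p6 \leftrightarrow p2) \land p6) \to (p6 \oplus p3)) \oplus (p1 \to p5))) \leftrightarrow (p1 \to p2) = T \leftrightarrow T = T

T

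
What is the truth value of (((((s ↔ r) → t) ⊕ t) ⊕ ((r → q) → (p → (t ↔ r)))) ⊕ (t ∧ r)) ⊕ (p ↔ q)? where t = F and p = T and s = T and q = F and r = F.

s ↔ r = T ↔ F = F
(s ↔ r) → t = F → F = T
((s ↔ r) → t) ⊕ t = T ⊕ F = T
r → q = F → F = T
t ↔ r = F ↔ F = T
p → (t ↔ r) = T → T = T
(r → q) → (p → (t ↔ r)) = T → T = T
(((s ↔ r) → t) ⊕ t) ⊕ ((r → q) → (p → (t ↔ r))) = T ⊕ T = F
t ∧ r = F ∧ F = F
((((s ↔ r) → t) ⊕ t) ⊕ ((r → q) → (p → (t ↔ r)))) ⊕ (t ∧ r) = F ⊕ F = F
p ↔ q = T ↔ F = F
(((((s ↔ r) → t) ⊕ t) ⊕ ((r → q) → (p → (t ↔ r)))) ⊕ (t ∧ r)) ⊕ (p ↔ q) = F ⊕ F = F

F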